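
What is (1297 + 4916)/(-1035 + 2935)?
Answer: 327/100 ≈ 3.2700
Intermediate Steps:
(1297 + 4916)/(-1035 + 2935) = 6213/1900 = 6213*(1/1900) = 327/100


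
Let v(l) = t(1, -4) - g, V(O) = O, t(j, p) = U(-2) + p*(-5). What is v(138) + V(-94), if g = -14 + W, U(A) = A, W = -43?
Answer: -19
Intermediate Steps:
t(j, p) = -2 - 5*p (t(j, p) = -2 + p*(-5) = -2 - 5*p)
g = -57 (g = -14 - 43 = -57)
v(l) = 75 (v(l) = (-2 - 5*(-4)) - 1*(-57) = (-2 + 20) + 57 = 18 + 57 = 75)
v(138) + V(-94) = 75 - 94 = -19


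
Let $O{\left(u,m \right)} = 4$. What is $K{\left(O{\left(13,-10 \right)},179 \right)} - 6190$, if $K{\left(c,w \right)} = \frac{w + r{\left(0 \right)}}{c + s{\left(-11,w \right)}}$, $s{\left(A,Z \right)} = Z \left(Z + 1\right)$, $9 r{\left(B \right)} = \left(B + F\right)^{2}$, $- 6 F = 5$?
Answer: $- \frac{64627107419}{10440576} \approx -6190.0$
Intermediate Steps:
$F = - \frac{5}{6}$ ($F = \left(- \frac{1}{6}\right) 5 = - \frac{5}{6} \approx -0.83333$)
$r{\left(B \right)} = \frac{\left(- \frac{5}{6} + B\right)^{2}}{9}$ ($r{\left(B \right)} = \frac{\left(B - \frac{5}{6}\right)^{2}}{9} = \frac{\left(- \frac{5}{6} + B\right)^{2}}{9}$)
$s{\left(A,Z \right)} = Z \left(1 + Z\right)$
$K{\left(c,w \right)} = \frac{\frac{25}{324} + w}{c + w \left(1 + w\right)}$ ($K{\left(c,w \right)} = \frac{w + \frac{\left(-5 + 6 \cdot 0\right)^{2}}{324}}{c + w \left(1 + w\right)} = \frac{w + \frac{\left(-5 + 0\right)^{2}}{324}}{c + w \left(1 + w\right)} = \frac{w + \frac{\left(-5\right)^{2}}{324}}{c + w \left(1 + w\right)} = \frac{w + \frac{1}{324} \cdot 25}{c + w \left(1 + w\right)} = \frac{w + \frac{25}{324}}{c + w \left(1 + w\right)} = \frac{\frac{25}{324} + w}{c + w \left(1 + w\right)}$)
$K{\left(O{\left(13,-10 \right)},179 \right)} - 6190 = \frac{\frac{25}{324} + 179}{4 + 179 \left(1 + 179\right)} - 6190 = \frac{1}{4 + 179 \cdot 180} \cdot \frac{58021}{324} - 6190 = \frac{1}{4 + 32220} \cdot \frac{58021}{324} - 6190 = \frac{1}{32224} \cdot \frac{58021}{324} - 6190 = \frac{58021}{10440576} - 6190 = - \frac{64627107419}{10440576}$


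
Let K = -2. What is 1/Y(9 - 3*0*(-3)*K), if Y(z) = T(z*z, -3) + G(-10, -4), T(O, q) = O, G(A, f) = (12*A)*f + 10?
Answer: 1/571 ≈ 0.0017513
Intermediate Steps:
G(A, f) = 10 + 12*A*f (G(A, f) = 12*A*f + 10 = 10 + 12*A*f)
Y(z) = 490 + z² (Y(z) = z*z + (10 + 12*(-10)*(-4)) = z² + (10 + 480) = z² + 490 = 490 + z²)
1/Y(9 - 3*0*(-3)*K) = 1/(490 + (9 - 3*0*(-3)*(-2))²) = 1/(490 + (9 - 0*(-2))²) = 1/(490 + (9 - 3*0)²) = 1/(490 + (9 + 0)²) = 1/(490 + 9²) = 1/(490 + 81) = 1/571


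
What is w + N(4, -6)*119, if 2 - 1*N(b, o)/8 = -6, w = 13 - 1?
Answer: 7628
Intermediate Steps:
w = 12
N(b, o) = 64 (N(b, o) = 16 - 8*(-6) = 16 + 48 = 64)
w + N(4, -6)*119 = 12 + 64*119 = 12 + 7616 = 7628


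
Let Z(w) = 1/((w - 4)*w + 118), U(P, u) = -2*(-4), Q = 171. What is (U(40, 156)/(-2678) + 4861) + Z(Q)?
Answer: 186641991964/38395825 ≈ 4861.0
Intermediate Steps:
U(P, u) = 8
Z(w) = 1/(118 + w*(-4 + w)) (Z(w) = 1/((-4 + w)*w + 118) = 1/(w*(-4 + w) + 118) = 1/(118 + w*(-4 + w)))
(U(40, 156)/(-2678) + 4861) + Z(Q) = (8/(-2678) + 4861) + 1/(118 + 171**2 - 4*171) = (8*(-1/2678) + 4861) + 1/(118 + 29241 - 684) = (-4/1339 + 4861) + 1/28675 = 6508875/1339 + 1/28675 = 186641991964/38395825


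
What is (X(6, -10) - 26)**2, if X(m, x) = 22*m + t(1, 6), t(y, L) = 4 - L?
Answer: 10816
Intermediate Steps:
X(m, x) = -2 + 22*m (X(m, x) = 22*m + (4 - 1*6) = 22*m + (4 - 6) = 22*m - 2 = -2 + 22*m)
(X(6, -10) - 26)**2 = ((-2 + 22*6) - 26)**2 = ((-2 + 132) - 26)**2 = (130 - 26)**2 = 104**2 = 10816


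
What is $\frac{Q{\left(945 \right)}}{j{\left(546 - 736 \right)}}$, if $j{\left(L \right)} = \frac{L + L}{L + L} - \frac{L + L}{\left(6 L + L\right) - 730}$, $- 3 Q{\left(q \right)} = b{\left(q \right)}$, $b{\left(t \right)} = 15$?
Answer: $- \frac{515}{84} \approx -6.131$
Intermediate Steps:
$Q{\left(q \right)} = -5$ ($Q{\left(q \right)} = \left(- \frac{1}{3}\right) 15 = -5$)
$j{\left(L \right)} = 1 - \frac{2 L}{-730 + 7 L}$ ($j{\left(L \right)} = \frac{2 L}{2 L} - \frac{2 L}{7 L - 730} = 2 L \frac{1}{2 L} - \frac{2 L}{-730 + 7 L} = 1 - \frac{2 L}{-730 + 7 L}$)
$\frac{Q{\left(945 \right)}}{j{\left(546 - 736 \right)}} = - \frac{5}{5 \frac{1}{-730 + 7 \left(546 - 736\right)} \left(-146 + \left(546 - 736\right)\right)} = - \frac{5}{5 \frac{1}{-730 + 7 \left(-190\right)} \left(-146 - 190\right)} = - \frac{5}{5 \frac{1}{-730 - 1330} \left(-336\right)} = - \frac{5}{5 \frac{1}{-2060} \left(-336\right)} = - \frac{5}{5 \left(- \frac{1}{2060}\right) \left(-336\right)} = - \frac{5}{\frac{84}{103}} = \left(-5\right) \frac{103}{84} = - \frac{515}{84}$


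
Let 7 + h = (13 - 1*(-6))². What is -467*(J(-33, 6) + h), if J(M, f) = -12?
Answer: -159714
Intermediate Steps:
h = 354 (h = -7 + (13 - 1*(-6))² = -7 + (13 + 6)² = -7 + 19² = -7 + 361 = 354)
-467*(J(-33, 6) + h) = -467*(-12 + 354) = -467*342 = -159714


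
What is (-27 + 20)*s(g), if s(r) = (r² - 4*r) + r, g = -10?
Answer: -910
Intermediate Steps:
s(r) = r² - 3*r
(-27 + 20)*s(g) = (-27 + 20)*(-10*(-3 - 10)) = -(-70)*(-13) = -7*130 = -910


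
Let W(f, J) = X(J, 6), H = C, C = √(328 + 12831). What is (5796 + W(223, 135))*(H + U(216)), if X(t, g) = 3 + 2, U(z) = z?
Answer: 1253016 + 5801*√13159 ≈ 1.9185e+6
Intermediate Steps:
X(t, g) = 5
C = √13159 ≈ 114.71
H = √13159 ≈ 114.71
W(f, J) = 5
(5796 + W(223, 135))*(H + U(216)) = (5796 + 5)*(√13159 + 216) = 5801*(216 + √13159) = 1253016 + 5801*√13159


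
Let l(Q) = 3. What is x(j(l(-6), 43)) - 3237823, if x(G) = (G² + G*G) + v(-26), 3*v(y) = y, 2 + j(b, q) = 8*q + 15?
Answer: -8948801/3 ≈ -2.9829e+6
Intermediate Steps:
j(b, q) = 13 + 8*q (j(b, q) = -2 + (8*q + 15) = -2 + (15 + 8*q) = 13 + 8*q)
v(y) = y/3
x(G) = -26/3 + 2*G² (x(G) = (G² + G*G) + (⅓)*(-26) = (G² + G²) - 26/3 = 2*G² - 26/3 = -26/3 + 2*G²)
x(j(l(-6), 43)) - 3237823 = (-26/3 + 2*(13 + 8*43)²) - 3237823 = (-26/3 + 2*(13 + 344)²) - 3237823 = (-26/3 + 2*357²) - 3237823 = (-26/3 + 2*127449) - 3237823 = (-26/3 + 254898) - 3237823 = 764668/3 - 3237823 = -8948801/3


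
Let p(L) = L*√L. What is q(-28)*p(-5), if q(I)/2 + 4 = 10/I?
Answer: 305*I*√5/7 ≈ 97.429*I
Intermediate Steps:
q(I) = -8 + 20/I (q(I) = -8 + 2*(10/I) = -8 + 20/I)
p(L) = L^(3/2)
q(-28)*p(-5) = (-8 + 20/(-28))*(-5)^(3/2) = (-8 + 20*(-1/28))*(-5*I*√5) = (-8 - 5/7)*(-5*I*√5) = -(-305)*I*√5/7 = 305*I*√5/7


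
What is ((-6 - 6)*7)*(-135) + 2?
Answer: 11342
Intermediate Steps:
((-6 - 6)*7)*(-135) + 2 = -12*7*(-135) + 2 = -84*(-135) + 2 = 11340 + 2 = 11342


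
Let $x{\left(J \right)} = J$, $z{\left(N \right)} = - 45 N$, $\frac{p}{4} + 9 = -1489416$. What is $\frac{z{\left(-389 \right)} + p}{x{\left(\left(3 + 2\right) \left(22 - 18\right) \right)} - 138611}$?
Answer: $\frac{1980065}{46197} \approx 42.861$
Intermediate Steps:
$p = -5957700$ ($p = -36 + 4 \left(-1489416\right) = -36 - 5957664 = -5957700$)
$\frac{z{\left(-389 \right)} + p}{x{\left(\left(3 + 2\right) \left(22 - 18\right) \right)} - 138611} = \frac{\left(-45\right) \left(-389\right) - 5957700}{\left(3 + 2\right) \left(22 - 18\right) - 138611} = \frac{17505 - 5957700}{5 \cdot 4 - 138611} = - \frac{5940195}{20 - 138611} = - \frac{5940195}{-138591} = \left(-5940195\right) \left(- \frac{1}{138591}\right) = \frac{1980065}{46197}$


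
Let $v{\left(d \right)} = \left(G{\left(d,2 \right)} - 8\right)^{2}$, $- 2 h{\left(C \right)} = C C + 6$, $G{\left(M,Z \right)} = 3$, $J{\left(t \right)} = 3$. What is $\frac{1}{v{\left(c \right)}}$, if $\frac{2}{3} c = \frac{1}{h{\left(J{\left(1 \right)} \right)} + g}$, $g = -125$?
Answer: $\frac{1}{25} \approx 0.04$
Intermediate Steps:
$h{\left(C \right)} = -3 - \frac{C^{2}}{2}$ ($h{\left(C \right)} = - \frac{C C + 6}{2} = - \frac{C^{2} + 6}{2} = - \frac{6 + C^{2}}{2} = -3 - \frac{C^{2}}{2}$)
$c = - \frac{3}{265}$ ($c = \frac{3}{2 \left(\left(-3 - \frac{3^{2}}{2}\right) - 125\right)} = \frac{3}{2 \left(\left(-3 - \frac{9}{2}\right) - 125\right)} = \frac{3}{2 \left(- \frac{15}{2} - 125\right)} = \frac{3}{2 \left(- \frac{265}{2}\right)} = \frac{3}{2} \left(- \frac{2}{265}\right) = - \frac{3}{265} \approx -0.011321$)
$v{\left(d \right)} = 25$ ($v{\left(d \right)} = \left(3 - 8\right)^{2} = \left(-5\right)^{2} = 25$)
$\frac{1}{v{\left(c \right)}} = \frac{1}{25}$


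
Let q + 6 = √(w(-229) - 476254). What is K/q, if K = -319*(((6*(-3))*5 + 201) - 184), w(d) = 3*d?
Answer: -139722/476977 - 23287*I*√476941/476977 ≈ -0.29293 - 33.717*I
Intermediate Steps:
K = 23287 (K = -319*((-18*5 + 201) - 184) = -319*((-90 + 201) - 184) = -319*(111 - 184) = -319*(-73) = 23287)
q = -6 + I*√476941 (q = -6 + √(3*(-229) - 476254) = -6 + √(-687 - 476254) = -6 + √(-476941) = -6 + I*√476941 ≈ -6.0 + 690.61*I)
K/q = 23287/(-6 + I*√476941)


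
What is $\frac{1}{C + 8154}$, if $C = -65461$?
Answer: $- \frac{1}{57307} \approx -1.745 \cdot 10^{-5}$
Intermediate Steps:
$\frac{1}{C + 8154} = \frac{1}{-65461 + 8154} = \frac{1}{-57307} = - \frac{1}{57307}$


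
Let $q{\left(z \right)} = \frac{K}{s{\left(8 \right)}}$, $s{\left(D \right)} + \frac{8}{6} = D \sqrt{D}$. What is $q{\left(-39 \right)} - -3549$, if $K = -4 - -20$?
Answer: $\frac{1018575}{287} + \frac{144 \sqrt{2}}{287} \approx 3549.8$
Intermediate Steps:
$K = 16$ ($K = -4 + 20 = 16$)
$s{\left(D \right)} = - \frac{4}{3} + D^{\frac{3}{2}}$ ($s{\left(D \right)} = - \frac{4}{3} + D \sqrt{D} = - \frac{4}{3} + D^{\frac{3}{2}}$)
$q{\left(z \right)} = \frac{16}{- \frac{4}{3} + 16 \sqrt{2}}$ ($q{\left(z \right)} = \frac{16}{- \frac{4}{3} + 8^{\frac{3}{2}}} = \frac{16}{- \frac{4}{3} + 16 \sqrt{2}}$)
$q{\left(-39 \right)} - -3549 = \left(\frac{12}{287} + \frac{144 \sqrt{2}}{287}\right) - -3549 = \left(\frac{12}{287} + \frac{144 \sqrt{2}}{287}\right) + 3549 = \frac{1018575}{287} + \frac{144 \sqrt{2}}{287}$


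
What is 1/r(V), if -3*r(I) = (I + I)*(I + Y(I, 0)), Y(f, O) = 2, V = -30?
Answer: -1/560 ≈ -0.0017857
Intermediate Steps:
r(I) = -2*I*(2 + I)/3 (r(I) = -(I + I)*(I + 2)/3 = -2*I*(2 + I)/3)
1/r(V) = 1/(-⅔*(-30)*(2 - 30)) = 1/(-⅔*(-30)*(-28)) = 1/(-560) = -1/560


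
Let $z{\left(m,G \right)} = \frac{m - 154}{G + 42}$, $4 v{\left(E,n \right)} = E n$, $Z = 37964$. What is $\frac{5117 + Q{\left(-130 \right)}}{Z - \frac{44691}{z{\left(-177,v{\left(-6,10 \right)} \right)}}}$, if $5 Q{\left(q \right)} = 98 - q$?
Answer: $\frac{8544103}{68863705} \approx 0.12407$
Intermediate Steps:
$v{\left(E,n \right)} = \frac{E n}{4}$
$Q{\left(q \right)} = \frac{98}{5} - \frac{q}{5}$ ($Q{\left(q \right)} = \frac{98 - q}{5} = \frac{98}{5} - \frac{q}{5}$)
$z{\left(m,G \right)} = \frac{-154 + m}{42 + G}$
$\frac{5117 + Q{\left(-130 \right)}}{Z - \frac{44691}{z{\left(-177,v{\left(-6,10 \right)} \right)}}} = \frac{5117 + \left(\frac{98}{5} - -26\right)}{37964 - \frac{44691}{\frac{1}{42 + \frac{1}{4} \left(-6\right) 10} \left(-154 - 177\right)}} = \frac{5117 + \left(\frac{98}{5} + 26\right)}{37964 - \frac{44691}{\frac{1}{42 - 15} \left(-331\right)}} = \frac{5117 + \frac{228}{5}}{37964 - \frac{44691}{\frac{1}{27} \left(-331\right)}} = \frac{25813}{5 \left(37964 - \frac{44691}{\frac{1}{27} \left(-331\right)}\right)} = \frac{25813}{5 \left(37964 - \frac{44691}{- \frac{331}{27}}\right)} = \frac{25813}{5 \left(37964 - - \frac{1206657}{331}\right)} = \frac{25813}{5 \left(37964 + \frac{1206657}{331}\right)} = \frac{25813}{5 \cdot \frac{13772741}{331}} = \frac{25813}{5} \cdot \frac{331}{13772741} = \frac{8544103}{68863705}$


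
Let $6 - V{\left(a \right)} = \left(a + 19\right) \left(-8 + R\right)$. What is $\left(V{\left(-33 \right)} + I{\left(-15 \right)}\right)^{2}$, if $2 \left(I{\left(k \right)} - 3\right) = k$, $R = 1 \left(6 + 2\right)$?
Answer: $\frac{9}{4} \approx 2.25$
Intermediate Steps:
$R = 8$ ($R = 1 \cdot 8 = 8$)
$V{\left(a \right)} = 6$ ($V{\left(a \right)} = 6 - \left(a + 19\right) \left(-8 + 8\right) = 6 - \left(19 + a\right) 0 = 6 - 0 = 6 + 0 = 6$)
$I{\left(k \right)} = 3 + \frac{k}{2}$
$\left(V{\left(-33 \right)} + I{\left(-15 \right)}\right)^{2} = \left(6 + \left(3 + \frac{1}{2} \left(-15\right)\right)\right)^{2} = \left(6 + \left(3 - \frac{15}{2}\right)\right)^{2} = \left(6 - \frac{9}{2}\right)^{2} = \left(\frac{3}{2}\right)^{2} = \frac{9}{4}$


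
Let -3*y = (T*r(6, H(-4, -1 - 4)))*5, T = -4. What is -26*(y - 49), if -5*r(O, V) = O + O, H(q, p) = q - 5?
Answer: 1690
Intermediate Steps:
H(q, p) = -5 + q
r(O, V) = -2*O/5 (r(O, V) = -(O + O)/5 = -2*O/5)
y = -16 (y = -(-(-8)*6/5)*5/3 = -(-4*(-12/5))*5/3 = -16*5/5 = -⅓*48 = -16)
-26*(y - 49) = -26*(-16 - 49) = -26*(-65) = 1690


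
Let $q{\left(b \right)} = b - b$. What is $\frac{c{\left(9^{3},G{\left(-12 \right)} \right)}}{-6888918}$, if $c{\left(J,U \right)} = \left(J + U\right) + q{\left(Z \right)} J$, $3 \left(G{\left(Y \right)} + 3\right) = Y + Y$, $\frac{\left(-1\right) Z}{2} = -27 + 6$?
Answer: $- \frac{359}{3444459} \approx -0.00010423$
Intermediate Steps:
$Z = 42$ ($Z = - 2 \left(-27 + 6\right) = \left(-2\right) \left(-21\right) = 42$)
$q{\left(b \right)} = 0$
$G{\left(Y \right)} = -3 + \frac{2 Y}{3}$ ($G{\left(Y \right)} = -3 + \frac{Y + Y}{3} = -3 + \frac{2 Y}{3}$)
$c{\left(J,U \right)} = J + U$ ($c{\left(J,U \right)} = \left(J + U\right) + 0 J = \left(J + U\right) + 0 = J + U$)
$\frac{c{\left(9^{3},G{\left(-12 \right)} \right)}}{-6888918} = \frac{9^{3} + \left(-3 + \frac{2}{3} \left(-12\right)\right)}{-6888918} = \left(729 - 11\right) \left(- \frac{1}{6888918}\right) = 718 \left(- \frac{1}{6888918}\right) = - \frac{359}{3444459}$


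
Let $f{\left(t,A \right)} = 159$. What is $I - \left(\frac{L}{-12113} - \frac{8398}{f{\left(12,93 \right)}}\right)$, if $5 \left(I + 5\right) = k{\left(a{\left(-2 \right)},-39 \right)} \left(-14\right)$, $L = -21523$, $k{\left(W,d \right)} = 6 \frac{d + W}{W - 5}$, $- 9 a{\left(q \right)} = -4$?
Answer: $- \frac{37960124806}{394823235} \approx -96.145$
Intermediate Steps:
$a{\left(q \right)} = \frac{4}{9}$ ($a{\left(q \right)} = \left(- \frac{1}{9}\right) \left(-4\right) = \frac{4}{9}$)
$k{\left(W,d \right)} = \frac{6 \left(W + d\right)}{-5 + W}$ ($k{\left(W,d \right)} = 6 \frac{W + d}{-5 + W} = \frac{6 \left(W + d\right)}{-5 + W}$)
$I = - \frac{30173}{205}$ ($I = -5 + \frac{\frac{6 \left(\frac{4}{9} - 39\right)}{-5 + \frac{4}{9}} \left(-14\right)}{5} = -5 + \frac{6 \frac{1}{- \frac{41}{9}} \left(- \frac{347}{9}\right) \left(-14\right)}{5} = -5 + \frac{6 \left(- \frac{9}{41}\right) \left(- \frac{347}{9}\right) \left(-14\right)}{5} = -5 + \frac{\frac{2082}{41} \left(-14\right)}{5} = -5 + \frac{1}{5} \left(- \frac{29148}{41}\right) = -5 - \frac{29148}{205} = - \frac{30173}{205} \approx -147.19$)
$I - \left(\frac{L}{-12113} - \frac{8398}{f{\left(12,93 \right)}}\right) = - \frac{30173}{205} - \left(- \frac{21523}{-12113} - \frac{8398}{159}\right) = - \frac{30173}{205} - \left(\left(-21523\right) \left(- \frac{1}{12113}\right) - \frac{8398}{159}\right) = - \frac{30173}{205} - \left(\frac{21523}{12113} - \frac{8398}{159}\right) = - \frac{30173}{205} - - \frac{98302817}{1925967} = - \frac{30173}{205} + \frac{98302817}{1925967} = - \frac{37960124806}{394823235}$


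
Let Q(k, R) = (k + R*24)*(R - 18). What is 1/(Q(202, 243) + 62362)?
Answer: 1/1420012 ≈ 7.0422e-7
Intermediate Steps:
Q(k, R) = (-18 + R)*(k + 24*R) (Q(k, R) = (k + 24*R)*(-18 + R) = (-18 + R)*(k + 24*R))
1/(Q(202, 243) + 62362) = 1/((-432*243 - 18*202 + 24*243**2 + 243*202) + 62362) = 1/((-104976 - 3636 + 24*59049 + 49086) + 62362) = 1/((-104976 - 3636 + 1417176 + 49086) + 62362) = 1/(1357650 + 62362) = 1/1420012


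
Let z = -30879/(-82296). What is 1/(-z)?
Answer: -9144/3431 ≈ -2.6651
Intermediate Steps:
z = 3431/9144 (z = -30879*(-1/82296) = 3431/9144 ≈ 0.37522)
1/(-z) = 1/(-1*3431/9144) = 1/(-3431/9144) = -9144/3431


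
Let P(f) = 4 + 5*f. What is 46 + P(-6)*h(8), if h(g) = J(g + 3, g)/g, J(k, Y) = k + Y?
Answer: -63/4 ≈ -15.750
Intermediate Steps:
J(k, Y) = Y + k
h(g) = (3 + 2*g)/g (h(g) = (g + (g + 3))/g = (g + (3 + g))/g = (3 + 2*g)/g)
46 + P(-6)*h(8) = 46 + (4 + 5*(-6))*(2 + 3/8) = 46 + (4 - 30)*(2 + 3*(1/8)) = 46 - 26*(2 + 3/8) = 46 - 26*19/8 = 46 - 247/4 = -63/4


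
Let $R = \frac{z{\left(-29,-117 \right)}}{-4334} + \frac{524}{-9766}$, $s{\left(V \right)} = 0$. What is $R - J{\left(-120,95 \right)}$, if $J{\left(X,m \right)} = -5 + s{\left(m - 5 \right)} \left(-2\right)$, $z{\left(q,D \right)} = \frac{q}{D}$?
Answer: $\frac{12247313327}{2476061874} \approx 4.9463$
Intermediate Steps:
$J{\left(X,m \right)} = -5$ ($J{\left(X,m \right)} = -5 + 0 \left(-2\right) = -5 + 0 = -5$)
$R = - \frac{132996043}{2476061874}$ ($R = \frac{\left(-29\right) \frac{1}{-117}}{-4334} + \frac{524}{-9766} = \left(-29\right) \left(- \frac{1}{117}\right) \left(- \frac{1}{4334}\right) + 524 \left(- \frac{1}{9766}\right) = \frac{29}{117} \left(- \frac{1}{4334}\right) - \frac{262}{4883} = - \frac{29}{507078} - \frac{262}{4883} = - \frac{132996043}{2476061874} \approx -0.053713$)
$R - J{\left(-120,95 \right)} = - \frac{132996043}{2476061874} - -5 = - \frac{132996043}{2476061874} + 5 = \frac{12247313327}{2476061874}$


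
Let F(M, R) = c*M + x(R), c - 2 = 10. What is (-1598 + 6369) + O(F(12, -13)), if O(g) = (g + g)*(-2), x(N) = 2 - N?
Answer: 4135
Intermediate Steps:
c = 12 (c = 2 + 10 = 12)
F(M, R) = 2 - R + 12*M (F(M, R) = 12*M + (2 - R) = 2 - R + 12*M)
O(g) = -4*g (O(g) = (2*g)*(-2) = -4*g)
(-1598 + 6369) + O(F(12, -13)) = (-1598 + 6369) - 4*(2 - 1*(-13) + 12*12) = 4771 - 4*(2 + 13 + 144) = 4771 - 4*159 = 4771 - 636 = 4135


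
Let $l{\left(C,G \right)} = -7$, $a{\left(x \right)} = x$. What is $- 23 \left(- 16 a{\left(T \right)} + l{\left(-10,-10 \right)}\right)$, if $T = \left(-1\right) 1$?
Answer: $-207$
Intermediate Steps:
$T = -1$
$- 23 \left(- 16 a{\left(T \right)} + l{\left(-10,-10 \right)}\right) = - 23 \left(\left(-16\right) \left(-1\right) - 7\right) = - 23 \left(16 - 7\right) = \left(-23\right) 9 = -207$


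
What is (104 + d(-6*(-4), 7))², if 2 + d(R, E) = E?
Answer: 11881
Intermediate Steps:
d(R, E) = -2 + E
(104 + d(-6*(-4), 7))² = (104 + (-2 + 7))² = (104 + 5)² = 109² = 11881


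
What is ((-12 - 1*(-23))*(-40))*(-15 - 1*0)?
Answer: 6600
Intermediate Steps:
((-12 - 1*(-23))*(-40))*(-15 - 1*0) = ((-12 + 23)*(-40))*(-15 + 0) = (11*(-40))*(-15) = -440*(-15) = 6600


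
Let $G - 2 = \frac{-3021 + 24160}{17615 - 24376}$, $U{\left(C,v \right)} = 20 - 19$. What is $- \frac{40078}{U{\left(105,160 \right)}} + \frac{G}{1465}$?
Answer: $- \frac{396967187087}{9904865} \approx -40078.0$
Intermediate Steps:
$U{\left(C,v \right)} = 1$ ($U{\left(C,v \right)} = 20 - 19 = 1$)
$G = - \frac{7617}{6761}$ ($G = 2 + \frac{-3021 + 24160}{17615 - 24376} = 2 + \frac{21139}{-6761} = 2 + 21139 \left(- \frac{1}{6761}\right) = 2 - \frac{21139}{6761} = - \frac{7617}{6761} \approx -1.1266$)
$- \frac{40078}{U{\left(105,160 \right)}} + \frac{G}{1465} = - \frac{40078}{1} - \frac{7617}{6761 \cdot 1465} = \left(-40078\right) 1 - \frac{7617}{9904865} = -40078 - \frac{7617}{9904865} = - \frac{396967187087}{9904865}$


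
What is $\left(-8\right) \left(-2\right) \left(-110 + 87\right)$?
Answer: $-368$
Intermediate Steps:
$\left(-8\right) \left(-2\right) \left(-110 + 87\right) = 16 \left(-23\right) = -368$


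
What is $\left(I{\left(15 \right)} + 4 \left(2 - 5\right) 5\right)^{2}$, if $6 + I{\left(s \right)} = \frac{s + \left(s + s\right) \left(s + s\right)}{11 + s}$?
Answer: $\frac{641601}{676} \approx 949.11$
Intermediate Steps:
$I{\left(s \right)} = -6 + \frac{s + 4 s^{2}}{11 + s}$ ($I{\left(s \right)} = -6 + \frac{s + \left(s + s\right) \left(s + s\right)}{11 + s} = -6 + \frac{s + 2 s 2 s}{11 + s} = -6 + \frac{s + 4 s^{2}}{11 + s}$)
$\left(I{\left(15 \right)} + 4 \left(2 - 5\right) 5\right)^{2} = \left(\frac{-66 - 75 + 4 \cdot 15^{2}}{11 + 15} + 4 \left(2 - 5\right) 5\right)^{2} = \left(\frac{-66 - 75 + 4 \cdot 225}{26} + 4 \left(-3\right) 5\right)^{2} = \left(\frac{-66 - 75 + 900}{26} - 60\right)^{2} = \left(\frac{1}{26} \cdot 759 - 60\right)^{2} = \left(\frac{759}{26} - 60\right)^{2} = \left(- \frac{801}{26}\right)^{2} = \frac{641601}{676}$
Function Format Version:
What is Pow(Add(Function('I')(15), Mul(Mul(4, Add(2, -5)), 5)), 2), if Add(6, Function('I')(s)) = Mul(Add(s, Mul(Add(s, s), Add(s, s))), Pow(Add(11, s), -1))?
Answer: Rational(641601, 676) ≈ 949.11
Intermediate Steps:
Function('I')(s) = Add(-6, Mul(Pow(Add(11, s), -1), Add(s, Mul(4, Pow(s, 2))))) (Function('I')(s) = Add(-6, Mul(Add(s, Mul(Add(s, s), Add(s, s))), Pow(Add(11, s), -1))) = Add(-6, Mul(Add(s, Mul(Mul(2, s), Mul(2, s))), Pow(Add(11, s), -1))) = Add(-6, Mul(Add(s, Mul(4, Pow(s, 2))), Pow(Add(11, s), -1))) = Add(-6, Mul(Pow(Add(11, s), -1), Add(s, Mul(4, Pow(s, 2))))))
Pow(Add(Function('I')(15), Mul(Mul(4, Add(2, -5)), 5)), 2) = Pow(Add(Mul(Pow(Add(11, 15), -1), Add(-66, Mul(-5, 15), Mul(4, Pow(15, 2)))), Mul(Mul(4, Add(2, -5)), 5)), 2) = Pow(Add(Mul(Pow(26, -1), Add(-66, -75, Mul(4, 225))), Mul(Mul(4, -3), 5)), 2) = Pow(Add(Mul(Rational(1, 26), Add(-66, -75, 900)), Mul(-12, 5)), 2) = Pow(Add(Mul(Rational(1, 26), 759), -60), 2) = Pow(Add(Rational(759, 26), -60), 2) = Pow(Rational(-801, 26), 2) = Rational(641601, 676)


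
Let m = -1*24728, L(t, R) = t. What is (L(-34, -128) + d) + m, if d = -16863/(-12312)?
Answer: -101617627/4104 ≈ -24761.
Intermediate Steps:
m = -24728
d = 5621/4104 (d = -16863*(-1/12312) = 5621/4104 ≈ 1.3696)
(L(-34, -128) + d) + m = (-34 + 5621/4104) - 24728 = -133915/4104 - 24728 = -101617627/4104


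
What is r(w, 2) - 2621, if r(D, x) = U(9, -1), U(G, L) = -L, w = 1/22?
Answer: -2620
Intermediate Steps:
w = 1/22 ≈ 0.045455
r(D, x) = 1 (r(D, x) = -1*(-1) = 1)
r(w, 2) - 2621 = 1 - 2621 = -2620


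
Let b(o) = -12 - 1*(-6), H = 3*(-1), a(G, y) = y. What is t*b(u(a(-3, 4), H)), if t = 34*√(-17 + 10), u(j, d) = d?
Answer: -204*I*√7 ≈ -539.73*I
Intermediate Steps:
H = -3
b(o) = -6 (b(o) = -12 + 6 = -6)
t = 34*I*√7 (t = 34*√(-7) = 34*(I*√7) = 34*I*√7 ≈ 89.956*I)
t*b(u(a(-3, 4), H)) = (34*I*√7)*(-6) = -204*I*√7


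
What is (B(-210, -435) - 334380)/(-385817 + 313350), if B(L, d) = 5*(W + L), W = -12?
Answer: 335490/72467 ≈ 4.6296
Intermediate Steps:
B(L, d) = -60 + 5*L (B(L, d) = 5*(-12 + L) = -60 + 5*L)
(B(-210, -435) - 334380)/(-385817 + 313350) = ((-60 + 5*(-210)) - 334380)/(-385817 + 313350) = ((-60 - 1050) - 334380)/(-72467) = (-1110 - 334380)*(-1/72467) = -335490*(-1/72467) = 335490/72467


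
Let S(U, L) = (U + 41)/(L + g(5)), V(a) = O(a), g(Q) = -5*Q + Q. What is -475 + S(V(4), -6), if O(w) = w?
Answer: -12395/26 ≈ -476.73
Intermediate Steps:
g(Q) = -4*Q
V(a) = a
S(U, L) = (41 + U)/(-20 + L) (S(U, L) = (U + 41)/(L - 4*5) = (41 + U)/(L - 20) = (41 + U)/(-20 + L))
-475 + S(V(4), -6) = -475 + (41 + 4)/(-20 - 6) = -475 + 45/(-26) = -475 - 1/26*45 = -475 - 45/26 = -12395/26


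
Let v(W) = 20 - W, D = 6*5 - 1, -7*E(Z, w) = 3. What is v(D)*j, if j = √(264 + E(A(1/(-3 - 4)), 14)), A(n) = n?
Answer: -27*√1435/7 ≈ -146.11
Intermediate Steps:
E(Z, w) = -3/7 (E(Z, w) = -⅐*3 = -3/7)
D = 29 (D = 30 - 1 = 29)
j = 3*√1435/7 (j = √(264 - 3/7) = √(1845/7) = 3*√1435/7 ≈ 16.235)
v(D)*j = (20 - 1*29)*(3*√1435/7) = (20 - 29)*(3*√1435/7) = -27*√1435/7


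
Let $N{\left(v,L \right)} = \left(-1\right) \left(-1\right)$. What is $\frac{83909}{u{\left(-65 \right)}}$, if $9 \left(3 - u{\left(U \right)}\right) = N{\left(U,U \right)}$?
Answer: $\frac{755181}{26} \approx 29045.0$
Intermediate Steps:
$N{\left(v,L \right)} = 1$
$u{\left(U \right)} = \frac{26}{9}$ ($u{\left(U \right)} = 3 - \frac{1}{9} = \frac{26}{9}$)
$\frac{83909}{u{\left(-65 \right)}} = \frac{83909}{\frac{26}{9}} = 83909 \cdot \frac{9}{26} = \frac{755181}{26}$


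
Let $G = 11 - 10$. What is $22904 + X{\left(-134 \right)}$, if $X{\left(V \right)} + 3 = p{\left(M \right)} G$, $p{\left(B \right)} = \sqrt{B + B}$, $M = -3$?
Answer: $22901 + i \sqrt{6} \approx 22901.0 + 2.4495 i$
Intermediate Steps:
$p{\left(B \right)} = \sqrt{2} \sqrt{B}$ ($p{\left(B \right)} = \sqrt{2 B} = \sqrt{2} \sqrt{B}$)
$G = 1$ ($G = 11 - 10 = 1$)
$X{\left(V \right)} = -3 + i \sqrt{6}$ ($X{\left(V \right)} = -3 + \sqrt{2} \sqrt{-3} \cdot 1 = -3 + \sqrt{2} i \sqrt{3} \cdot 1 = -3 + i \sqrt{6} \cdot 1 = -3 + i \sqrt{6}$)
$22904 + X{\left(-134 \right)} = 22904 - \left(3 - i \sqrt{6}\right) = 22901 + i \sqrt{6}$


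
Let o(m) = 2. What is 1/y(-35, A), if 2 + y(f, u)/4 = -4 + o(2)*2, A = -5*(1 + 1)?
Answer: -⅛ ≈ -0.12500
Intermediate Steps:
A = -10 (A = -5*2 = -10)
y(f, u) = -8 (y(f, u) = -8 + 4*(-4 + 2*2) = -8 + 4*(-4 + 4) = -8 + 4*0 = -8 + 0 = -8)
1/y(-35, A) = 1/(-8) = -⅛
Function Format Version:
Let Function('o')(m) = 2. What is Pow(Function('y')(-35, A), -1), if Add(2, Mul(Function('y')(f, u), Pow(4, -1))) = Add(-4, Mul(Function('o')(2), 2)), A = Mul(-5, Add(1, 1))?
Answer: Rational(-1, 8) ≈ -0.12500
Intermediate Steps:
A = -10 (A = Mul(-5, 2) = -10)
Function('y')(f, u) = -8 (Function('y')(f, u) = Add(-8, Mul(4, Add(-4, Mul(2, 2)))) = Add(-8, Mul(4, Add(-4, 4))) = Add(-8, Mul(4, 0)) = Add(-8, 0) = -8)
Pow(Function('y')(-35, A), -1) = Pow(-8, -1) = Rational(-1, 8)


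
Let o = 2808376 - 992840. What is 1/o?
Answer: 1/1815536 ≈ 5.5080e-7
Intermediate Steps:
o = 1815536
1/o = 1/1815536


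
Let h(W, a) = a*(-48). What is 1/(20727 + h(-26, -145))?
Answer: 1/27687 ≈ 3.6118e-5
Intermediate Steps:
h(W, a) = -48*a
1/(20727 + h(-26, -145)) = 1/(20727 - 48*(-145)) = 1/(20727 + 6960) = 1/27687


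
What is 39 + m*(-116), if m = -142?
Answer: 16511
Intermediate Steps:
39 + m*(-116) = 39 - 142*(-116) = 39 + 16472 = 16511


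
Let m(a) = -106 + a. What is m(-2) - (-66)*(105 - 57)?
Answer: 3060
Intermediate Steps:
m(-2) - (-66)*(105 - 57) = (-106 - 2) - (-66)*(105 - 57) = -108 - (-66)*48 = -108 - 1*(-3168) = -108 + 3168 = 3060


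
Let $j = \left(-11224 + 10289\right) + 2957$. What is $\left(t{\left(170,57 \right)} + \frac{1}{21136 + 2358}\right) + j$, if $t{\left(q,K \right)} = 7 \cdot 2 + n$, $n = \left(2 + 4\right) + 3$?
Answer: $\frac{48045231}{23494} \approx 2045.0$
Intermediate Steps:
$n = 9$ ($n = 6 + 3 = 9$)
$t{\left(q,K \right)} = 23$ ($t{\left(q,K \right)} = 7 \cdot 2 + 9 = 14 + 9 = 23$)
$j = 2022$ ($j = -935 + 2957 = 2022$)
$\left(t{\left(170,57 \right)} + \frac{1}{21136 + 2358}\right) + j = \left(23 + \frac{1}{21136 + 2358}\right) + 2022 = \left(23 + \frac{1}{23494}\right) + 2022 = \frac{540363}{23494} + 2022 = \frac{48045231}{23494}$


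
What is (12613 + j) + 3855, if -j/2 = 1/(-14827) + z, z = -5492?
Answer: 407030806/14827 ≈ 27452.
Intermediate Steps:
j = 162859770/14827 (j = -2*(1/(-14827) - 5492) = -2*(-1/14827 - 5492) = -2*(-81429885/14827) = 162859770/14827 ≈ 10984.)
(12613 + j) + 3855 = (12613 + 162859770/14827) + 3855 = 349872721/14827 + 3855 = 407030806/14827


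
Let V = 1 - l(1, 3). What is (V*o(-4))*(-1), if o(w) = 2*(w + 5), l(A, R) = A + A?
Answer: 2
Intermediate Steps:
l(A, R) = 2*A
V = -1 (V = 1 - 2 = -1)
o(w) = 10 + 2*w (o(w) = 2*(5 + w) = 10 + 2*w)
(V*o(-4))*(-1) = -(10 + 2*(-4))*(-1) = -(10 - 8)*(-1) = -1*2*(-1) = -2*(-1) = 2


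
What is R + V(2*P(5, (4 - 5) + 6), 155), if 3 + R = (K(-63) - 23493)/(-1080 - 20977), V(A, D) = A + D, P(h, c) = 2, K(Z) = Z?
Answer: 3464448/22057 ≈ 157.07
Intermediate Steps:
R = -42615/22057 (R = -3 + (-63 - 23493)/(-1080 - 20977) = -3 - 23556/(-22057) = -3 - 23556*(-1/22057) = -3 + 23556/22057 = -42615/22057 ≈ -1.9320)
R + V(2*P(5, (4 - 5) + 6), 155) = -42615/22057 + (2*2 + 155) = -42615/22057 + (4 + 155) = -42615/22057 + 159 = 3464448/22057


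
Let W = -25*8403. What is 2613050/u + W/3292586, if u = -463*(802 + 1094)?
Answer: -2197026441475/722597508732 ≈ -3.0405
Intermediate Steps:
u = -877848 (u = -463*1896 = -877848)
W = -210075
2613050/u + W/3292586 = 2613050/(-877848) - 210075/3292586 = 2613050*(-1/877848) - 210075*1/3292586 = -1306525/438924 - 210075/3292586 = -2197026441475/722597508732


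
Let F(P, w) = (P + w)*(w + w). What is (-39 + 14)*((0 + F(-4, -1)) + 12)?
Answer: -550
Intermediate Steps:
F(P, w) = 2*w*(P + w) (F(P, w) = (P + w)*(2*w) = 2*w*(P + w))
(-39 + 14)*((0 + F(-4, -1)) + 12) = (-39 + 14)*((0 + 2*(-1)*(-4 - 1)) + 12) = -25*((0 + 2*(-1)*(-5)) + 12) = -25*((0 + 10) + 12) = -25*(10 + 12) = -25*22 = -550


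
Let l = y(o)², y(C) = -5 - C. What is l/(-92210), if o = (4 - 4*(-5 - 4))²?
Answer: -515205/18442 ≈ -27.936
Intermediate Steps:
o = 1600 (o = (4 - 4*(-9))² = (4 + 36)² = 40² = 1600)
l = 2576025 (l = (-5 - 1*1600)² = (-5 - 1600)² = (-1605)² = 2576025)
l/(-92210) = 2576025/(-92210) = 2576025*(-1/92210) = -515205/18442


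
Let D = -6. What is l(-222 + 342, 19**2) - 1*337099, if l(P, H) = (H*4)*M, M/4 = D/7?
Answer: -2394349/7 ≈ -3.4205e+5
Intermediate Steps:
M = -24/7 (M = 4*(-6/7) = -24/7 ≈ -3.4286)
l(P, H) = -96*H/7 (l(P, H) = (H*4)*(-24/7) = (4*H)*(-24/7) = -96*H/7)
l(-222 + 342, 19**2) - 1*337099 = -96/7*19**2 - 1*337099 = -96/7*361 - 337099 = -34656/7 - 337099 = -2394349/7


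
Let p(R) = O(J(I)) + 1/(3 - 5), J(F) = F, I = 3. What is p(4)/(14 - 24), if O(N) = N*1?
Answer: -1/4 ≈ -0.25000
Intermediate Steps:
O(N) = N
p(R) = 5/2 (p(R) = 3 + 1/(3 - 5) = 3 + 1/(-2) = 3 - 1/2 = 5/2)
p(4)/(14 - 24) = (5/2)/(14 - 24) = (5/2)/(-10) = -1/10*5/2 = -1/4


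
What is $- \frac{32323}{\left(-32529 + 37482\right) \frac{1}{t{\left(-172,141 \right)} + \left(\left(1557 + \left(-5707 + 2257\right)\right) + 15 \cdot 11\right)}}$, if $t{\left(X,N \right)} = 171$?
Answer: $\frac{16775637}{1651} \approx 10161.0$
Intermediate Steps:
$- \frac{32323}{\left(-32529 + 37482\right) \frac{1}{t{\left(-172,141 \right)} + \left(\left(1557 + \left(-5707 + 2257\right)\right) + 15 \cdot 11\right)}} = - \frac{32323}{\left(-32529 + 37482\right) \frac{1}{171 + \left(\left(1557 + \left(-5707 + 2257\right)\right) + 15 \cdot 11\right)}} = - \frac{32323}{4953 \frac{1}{171 + \left(\left(1557 - 3450\right) + 165\right)}} = - \frac{32323}{4953 \frac{1}{171 + \left(-1893 + 165\right)}} = - \frac{32323}{4953 \frac{1}{171 - 1728}} = - \frac{32323}{4953 \frac{1}{-1557}} = - \frac{32323}{4953 \left(- \frac{1}{1557}\right)} = - \frac{32323}{- \frac{1651}{519}} = \left(-32323\right) \left(- \frac{519}{1651}\right) = \frac{16775637}{1651}$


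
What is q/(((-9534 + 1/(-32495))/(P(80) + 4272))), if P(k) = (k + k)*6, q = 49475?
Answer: -8411434734000/309807331 ≈ -27151.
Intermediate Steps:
P(k) = 12*k (P(k) = (2*k)*6 = 12*k)
q/(((-9534 + 1/(-32495))/(P(80) + 4272))) = 49475/(((-9534 + 1/(-32495))/(12*80 + 4272))) = 49475/(((-9534 - 1/32495)/(960 + 4272))) = 49475/((-309807331/32495/5232)) = 49475/((-309807331/32495*1/5232)) = 49475/(-309807331/170013840) = 49475*(-170013840/309807331) = -8411434734000/309807331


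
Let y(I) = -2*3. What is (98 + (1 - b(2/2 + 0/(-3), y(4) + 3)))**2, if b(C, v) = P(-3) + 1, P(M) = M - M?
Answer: 9604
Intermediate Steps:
P(M) = 0
y(I) = -6
b(C, v) = 1 (b(C, v) = 0 + 1 = 1)
(98 + (1 - b(2/2 + 0/(-3), y(4) + 3)))**2 = (98 + (1 - 1*1))**2 = (98 + (1 - 1))**2 = (98 + 0)**2 = 98**2 = 9604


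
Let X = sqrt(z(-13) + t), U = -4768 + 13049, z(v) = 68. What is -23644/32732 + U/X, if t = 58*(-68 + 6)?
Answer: -5911/8183 - 1183*I*sqrt(2)/12 ≈ -0.72235 - 139.42*I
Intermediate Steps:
t = -3596 (t = 58*(-62) = -3596)
U = 8281
X = 42*I*sqrt(2) (X = sqrt(68 - 3596) = sqrt(-3528) = 42*I*sqrt(2) ≈ 59.397*I)
-23644/32732 + U/X = -23644/32732 + 8281/((42*I*sqrt(2))) = -23644*1/32732 + 8281*(-I*sqrt(2)/84) = -5911/8183 - 1183*I*sqrt(2)/12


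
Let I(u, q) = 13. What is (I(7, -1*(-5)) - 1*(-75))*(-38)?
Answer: -3344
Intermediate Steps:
(I(7, -1*(-5)) - 1*(-75))*(-38) = (13 - 1*(-75))*(-38) = (13 + 75)*(-38) = 88*(-38) = -3344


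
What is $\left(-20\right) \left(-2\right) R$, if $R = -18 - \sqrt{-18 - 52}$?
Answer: $-720 - 40 i \sqrt{70} \approx -720.0 - 334.66 i$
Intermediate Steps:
$R = -18 - i \sqrt{70}$ ($R = -18 - \sqrt{-70} = -18 - i \sqrt{70} \approx -18.0 - 8.3666 i$)
$\left(-20\right) \left(-2\right) R = \left(-20\right) \left(-2\right) \left(-18 - i \sqrt{70}\right) = 40 \left(-18 - i \sqrt{70}\right) = -720 - 40 i \sqrt{70}$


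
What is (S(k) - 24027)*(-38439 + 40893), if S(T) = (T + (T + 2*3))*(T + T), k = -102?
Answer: 40159710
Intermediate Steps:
S(T) = 2*T*(6 + 2*T) (S(T) = (T + (T + 6))*(2*T) = (T + (6 + T))*(2*T) = (6 + 2*T)*(2*T) = 2*T*(6 + 2*T))
(S(k) - 24027)*(-38439 + 40893) = (4*(-102)*(3 - 102) - 24027)*(-38439 + 40893) = (4*(-102)*(-99) - 24027)*2454 = (40392 - 24027)*2454 = 16365*2454 = 40159710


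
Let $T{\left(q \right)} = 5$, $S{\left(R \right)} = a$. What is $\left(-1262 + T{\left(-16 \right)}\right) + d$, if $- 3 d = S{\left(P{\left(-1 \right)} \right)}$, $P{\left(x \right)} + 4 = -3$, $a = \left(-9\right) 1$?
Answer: $-1254$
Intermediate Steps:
$a = -9$
$P{\left(x \right)} = -7$ ($P{\left(x \right)} = -4 - 3 = -7$)
$S{\left(R \right)} = -9$
$d = 3$ ($d = \left(- \frac{1}{3}\right) \left(-9\right) = 3$)
$\left(-1262 + T{\left(-16 \right)}\right) + d = \left(-1262 + 5\right) + 3 = -1257 + 3 = -1254$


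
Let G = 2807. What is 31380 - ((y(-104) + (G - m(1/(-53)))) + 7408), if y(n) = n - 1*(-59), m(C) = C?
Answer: 1124129/53 ≈ 21210.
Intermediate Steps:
y(n) = 59 + n (y(n) = n + 59 = 59 + n)
31380 - ((y(-104) + (G - m(1/(-53)))) + 7408) = 31380 - (((59 - 104) + (2807 - 1/(-53))) + 7408) = 31380 - ((-45 + (2807 - 1*(-1/53))) + 7408) = 31380 - ((-45 + (2807 + 1/53)) + 7408) = 31380 - ((-45 + 148772/53) + 7408) = 31380 - (146387/53 + 7408) = 31380 - 1*539011/53 = 31380 - 539011/53 = 1124129/53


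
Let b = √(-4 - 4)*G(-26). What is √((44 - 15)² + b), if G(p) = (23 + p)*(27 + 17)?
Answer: √(841 - 264*I*√2) ≈ 29.674 - 6.2908*I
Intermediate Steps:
G(p) = 1012 + 44*p (G(p) = (23 + p)*44 = 1012 + 44*p)
b = -264*I*√2 (b = √(-4 - 4)*(1012 + 44*(-26)) = √(-8)*(1012 - 1144) = (2*I*√2)*(-132) = -264*I*√2 ≈ -373.35*I)
√((44 - 15)² + b) = √((44 - 15)² - 264*I*√2) = √(29² - 264*I*√2) = √(841 - 264*I*√2)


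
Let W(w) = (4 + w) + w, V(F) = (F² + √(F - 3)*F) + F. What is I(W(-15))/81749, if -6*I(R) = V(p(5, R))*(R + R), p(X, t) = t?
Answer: 16900/245247 - 676*I*√29/245247 ≈ 0.06891 - 0.014844*I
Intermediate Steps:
V(F) = F + F² + F*√(-3 + F) (V(F) = (F² + √(-3 + F)*F) + F = (F² + F*√(-3 + F)) + F = F + F² + F*√(-3 + F))
W(w) = 4 + 2*w
I(R) = -R²*(1 + R + √(-3 + R))/3 (I(R) = -R*(1 + R + √(-3 + R))*(R + R)/6 = -R*(1 + R + √(-3 + R))*2*R/6 = -R²*(1 + R + √(-3 + R))/3)
I(W(-15))/81749 = ((4 + 2*(-15))²*(-1 - (4 + 2*(-15)) - √(-3 + (4 + 2*(-15))))/3)/81749 = ((4 - 30)²*(-1 - (4 - 30) - √(-3 + (4 - 30)))/3)*(1/81749) = ((⅓)*(-26)²*(-1 - 1*(-26) - √(-3 - 26)))*(1/81749) = ((⅓)*676*(-1 + 26 - √(-29)))*(1/81749) = ((⅓)*676*(-1 + 26 - I*√29))*(1/81749) = ((⅓)*676*(25 - I*√29))*(1/81749) = (16900/3 - 676*I*√29/3)*(1/81749) = 16900/245247 - 676*I*√29/245247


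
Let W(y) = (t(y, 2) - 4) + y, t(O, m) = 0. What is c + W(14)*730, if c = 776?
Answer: 8076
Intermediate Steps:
W(y) = -4 + y (W(y) = (0 - 4) + y = -4 + y)
c + W(14)*730 = 776 + (-4 + 14)*730 = 776 + 10*730 = 776 + 7300 = 8076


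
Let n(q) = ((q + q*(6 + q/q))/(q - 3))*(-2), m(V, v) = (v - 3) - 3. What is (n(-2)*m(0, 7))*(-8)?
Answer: 256/5 ≈ 51.200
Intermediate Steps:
m(V, v) = -6 + v (m(V, v) = (-3 + v) - 3 = -6 + v)
n(q) = -16*q/(-3 + q) (n(q) = ((q + q*(6 + 1))/(-3 + q))*(-2) = ((q + q*7)/(-3 + q))*(-2) = ((q + 7*q)/(-3 + q))*(-2) = ((8*q)/(-3 + q))*(-2) = (8*q/(-3 + q))*(-2) = -16*q/(-3 + q))
(n(-2)*m(0, 7))*(-8) = ((-16*(-2)/(-3 - 2))*(-6 + 7))*(-8) = (-16*(-2)/(-5)*1)*(-8) = (-16*(-2)*(-⅕)*1)*(-8) = -32/5*1*(-8) = -32/5*(-8) = 256/5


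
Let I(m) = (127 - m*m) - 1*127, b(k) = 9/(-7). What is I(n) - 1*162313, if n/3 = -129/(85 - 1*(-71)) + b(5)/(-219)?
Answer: -114608815921993/706071184 ≈ -1.6232e+5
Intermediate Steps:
b(k) = -9/7 (b(k) = 9*(-⅐) = -9/7)
n = -65451/26572 (n = 3*(-129/(85 - 1*(-71)) - 9/7/(-219)) = 3*(-129/(85 + 71) - 9/7*(-1/219)) = 3*(-129/156 + 3/511) = 3*(-129*1/156 + 3/511) = 3*(-43/52 + 3/511) = 3*(-21817/26572) = -65451/26572 ≈ -2.4632)
I(m) = -m² (I(m) = (127 - m²) - 127 = -m²)
I(n) - 1*162313 = -(-65451/26572)² - 1*162313 = -1*4283833401/706071184 - 162313 = -4283833401/706071184 - 162313 = -114608815921993/706071184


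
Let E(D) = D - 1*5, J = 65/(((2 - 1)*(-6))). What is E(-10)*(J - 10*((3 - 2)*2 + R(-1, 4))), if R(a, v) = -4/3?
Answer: 525/2 ≈ 262.50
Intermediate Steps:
R(a, v) = -4/3 (R(a, v) = -4*1/3 = -4/3)
J = -65/6 (J = 65/((1*(-6))) = 65/(-6) = 65*(-1/6) = -65/6 ≈ -10.833)
E(D) = -5 + D (E(D) = D - 5 = -5 + D)
E(-10)*(J - 10*((3 - 2)*2 + R(-1, 4))) = (-5 - 10)*(-65/6 - 10*((3 - 2)*2 - 4/3)) = -15*(-65/6 - 10*(1*2 - 4/3)) = -15*(-65/6 - 10*(2 - 4/3)) = -15*(-65/6 - 10*2/3) = -15*(-65/6 - 20/3) = -15*(-35/2) = 525/2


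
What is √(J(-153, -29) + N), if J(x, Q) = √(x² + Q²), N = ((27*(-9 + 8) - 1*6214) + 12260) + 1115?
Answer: √(7134 + 5*√970) ≈ 85.380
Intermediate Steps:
N = 7134 (N = ((27*(-1) - 6214) + 12260) + 1115 = ((-27 - 6214) + 12260) + 1115 = (-6241 + 12260) + 1115 = 6019 + 1115 = 7134)
J(x, Q) = √(Q² + x²)
√(J(-153, -29) + N) = √(√((-29)² + (-153)²) + 7134) = √(√(841 + 23409) + 7134) = √(√24250 + 7134) = √(5*√970 + 7134) = √(7134 + 5*√970)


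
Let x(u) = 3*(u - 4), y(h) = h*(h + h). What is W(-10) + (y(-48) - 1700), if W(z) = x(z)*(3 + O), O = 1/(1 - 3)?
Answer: 2803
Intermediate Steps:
y(h) = 2*h² (y(h) = h*(2*h) = 2*h²)
x(u) = -12 + 3*u (x(u) = 3*(-4 + u) = -12 + 3*u)
O = -½ (O = 1/(-2) = -½ ≈ -0.50000)
W(z) = -30 + 15*z/2 (W(z) = (-12 + 3*z)*(3 - ½) = (-12 + 3*z)*(5/2) = -30 + 15*z/2)
W(-10) + (y(-48) - 1700) = (-30 + (15/2)*(-10)) + (2*(-48)² - 1700) = (-30 - 75) + (2*2304 - 1700) = -105 + (4608 - 1700) = -105 + 2908 = 2803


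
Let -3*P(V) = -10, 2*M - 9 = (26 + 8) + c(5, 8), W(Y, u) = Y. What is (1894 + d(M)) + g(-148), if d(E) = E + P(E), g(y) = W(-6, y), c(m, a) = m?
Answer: 5746/3 ≈ 1915.3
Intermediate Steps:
g(y) = -6
M = 24 (M = 9/2 + ((26 + 8) + 5)/2 = 9/2 + (34 + 5)/2 = 9/2 + (1/2)*39 = 9/2 + 39/2 = 24)
P(V) = 10/3 (P(V) = -1/3*(-10) = 10/3)
d(E) = 10/3 + E (d(E) = E + 10/3 = 10/3 + E)
(1894 + d(M)) + g(-148) = (1894 + (10/3 + 24)) - 6 = (1894 + 82/3) - 6 = 5764/3 - 6 = 5746/3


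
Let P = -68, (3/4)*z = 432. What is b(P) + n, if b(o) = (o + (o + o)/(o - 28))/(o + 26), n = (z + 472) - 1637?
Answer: -296057/504 ≈ -587.42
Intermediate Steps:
z = 576 (z = (4/3)*432 = 576)
n = -589 (n = (576 + 472) - 1637 = 1048 - 1637 = -589)
b(o) = (o + 2*o/(-28 + o))/(26 + o) (b(o) = (o + (2*o)/(-28 + o))/(26 + o) = (o + 2*o/(-28 + o))/(26 + o))
b(P) + n = -68*(-26 - 68)/(-728 + (-68)² - 2*(-68)) - 589 = -68*(-94)/(-728 + 4624 + 136) - 589 = -68*(-94)/4032 - 589 = -68*1/4032*(-94) - 589 = 799/504 - 589 = -296057/504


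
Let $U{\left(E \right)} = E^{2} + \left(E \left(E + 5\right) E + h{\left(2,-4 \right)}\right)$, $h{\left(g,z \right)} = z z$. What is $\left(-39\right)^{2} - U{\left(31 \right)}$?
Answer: $-34052$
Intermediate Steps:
$h{\left(g,z \right)} = z^{2}$
$U{\left(E \right)} = 16 + E^{2} + E^{2} \left(5 + E\right)$ ($U{\left(E \right)} = E^{2} + \left(E \left(E + 5\right) E + \left(-4\right)^{2}\right) = E^{2} + \left(E \left(5 + E\right) E + 16\right) = E^{2} + \left(E^{2} \left(5 + E\right) + 16\right) = E^{2} + \left(16 + E^{2} \left(5 + E\right)\right) = 16 + E^{2} + E^{2} \left(5 + E\right)$)
$\left(-39\right)^{2} - U{\left(31 \right)} = \left(-39\right)^{2} - \left(16 + 31^{3} + 6 \cdot 31^{2}\right) = 1521 - \left(16 + 29791 + 6 \cdot 961\right) = 1521 - \left(16 + 29791 + 5766\right) = 1521 - 35573 = -34052$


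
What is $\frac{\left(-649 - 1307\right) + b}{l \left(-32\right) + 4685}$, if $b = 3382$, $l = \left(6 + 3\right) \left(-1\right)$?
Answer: $\frac{1426}{4973} \approx 0.28675$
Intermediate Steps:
$l = -9$ ($l = 9 \left(-1\right) = -9$)
$\frac{\left(-649 - 1307\right) + b}{l \left(-32\right) + 4685} = \frac{\left(-649 - 1307\right) + 3382}{\left(-9\right) \left(-32\right) + 4685} = \frac{\left(-649 - 1307\right) + 3382}{288 + 4685} = \frac{-1956 + 3382}{4973} = 1426 \cdot \frac{1}{4973} = \frac{1426}{4973}$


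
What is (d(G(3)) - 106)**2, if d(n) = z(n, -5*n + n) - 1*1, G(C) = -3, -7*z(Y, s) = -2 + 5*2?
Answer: 573049/49 ≈ 11695.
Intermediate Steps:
z(Y, s) = -8/7 (z(Y, s) = -(-2 + 5*2)/7 = -(-2 + 10)/7 = -1/7*8 = -8/7)
d(n) = -15/7 (d(n) = -8/7 - 1*1 = -8/7 - 1 = -15/7)
(d(G(3)) - 106)**2 = (-15/7 - 106)**2 = (-757/7)**2 = 573049/49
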